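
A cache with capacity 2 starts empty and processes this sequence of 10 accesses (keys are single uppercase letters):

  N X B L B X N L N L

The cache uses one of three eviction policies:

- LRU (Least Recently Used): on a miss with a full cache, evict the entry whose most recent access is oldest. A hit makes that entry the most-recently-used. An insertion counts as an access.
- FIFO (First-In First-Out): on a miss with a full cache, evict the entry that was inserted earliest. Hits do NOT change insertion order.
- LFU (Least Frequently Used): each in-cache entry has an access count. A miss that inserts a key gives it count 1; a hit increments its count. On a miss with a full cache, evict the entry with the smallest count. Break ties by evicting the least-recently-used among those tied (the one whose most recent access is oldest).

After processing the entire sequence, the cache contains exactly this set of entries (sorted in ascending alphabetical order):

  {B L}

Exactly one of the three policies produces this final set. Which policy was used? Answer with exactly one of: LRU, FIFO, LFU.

Simulating under each policy and comparing final sets:
  LRU: final set = {L N} -> differs
  FIFO: final set = {L N} -> differs
  LFU: final set = {B L} -> MATCHES target
Only LFU produces the target set.

Answer: LFU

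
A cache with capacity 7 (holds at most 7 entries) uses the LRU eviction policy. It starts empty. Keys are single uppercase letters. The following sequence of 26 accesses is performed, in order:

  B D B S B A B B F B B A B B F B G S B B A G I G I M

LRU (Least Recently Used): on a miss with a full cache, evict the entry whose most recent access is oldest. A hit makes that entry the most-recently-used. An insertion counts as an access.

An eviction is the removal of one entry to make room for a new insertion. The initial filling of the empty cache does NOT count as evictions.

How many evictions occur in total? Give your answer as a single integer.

LRU simulation (capacity=7):
  1. access B: MISS. Cache (LRU->MRU): [B]
  2. access D: MISS. Cache (LRU->MRU): [B D]
  3. access B: HIT. Cache (LRU->MRU): [D B]
  4. access S: MISS. Cache (LRU->MRU): [D B S]
  5. access B: HIT. Cache (LRU->MRU): [D S B]
  6. access A: MISS. Cache (LRU->MRU): [D S B A]
  7. access B: HIT. Cache (LRU->MRU): [D S A B]
  8. access B: HIT. Cache (LRU->MRU): [D S A B]
  9. access F: MISS. Cache (LRU->MRU): [D S A B F]
  10. access B: HIT. Cache (LRU->MRU): [D S A F B]
  11. access B: HIT. Cache (LRU->MRU): [D S A F B]
  12. access A: HIT. Cache (LRU->MRU): [D S F B A]
  13. access B: HIT. Cache (LRU->MRU): [D S F A B]
  14. access B: HIT. Cache (LRU->MRU): [D S F A B]
  15. access F: HIT. Cache (LRU->MRU): [D S A B F]
  16. access B: HIT. Cache (LRU->MRU): [D S A F B]
  17. access G: MISS. Cache (LRU->MRU): [D S A F B G]
  18. access S: HIT. Cache (LRU->MRU): [D A F B G S]
  19. access B: HIT. Cache (LRU->MRU): [D A F G S B]
  20. access B: HIT. Cache (LRU->MRU): [D A F G S B]
  21. access A: HIT. Cache (LRU->MRU): [D F G S B A]
  22. access G: HIT. Cache (LRU->MRU): [D F S B A G]
  23. access I: MISS. Cache (LRU->MRU): [D F S B A G I]
  24. access G: HIT. Cache (LRU->MRU): [D F S B A I G]
  25. access I: HIT. Cache (LRU->MRU): [D F S B A G I]
  26. access M: MISS, evict D. Cache (LRU->MRU): [F S B A G I M]
Total: 18 hits, 8 misses, 1 evictions

Answer: 1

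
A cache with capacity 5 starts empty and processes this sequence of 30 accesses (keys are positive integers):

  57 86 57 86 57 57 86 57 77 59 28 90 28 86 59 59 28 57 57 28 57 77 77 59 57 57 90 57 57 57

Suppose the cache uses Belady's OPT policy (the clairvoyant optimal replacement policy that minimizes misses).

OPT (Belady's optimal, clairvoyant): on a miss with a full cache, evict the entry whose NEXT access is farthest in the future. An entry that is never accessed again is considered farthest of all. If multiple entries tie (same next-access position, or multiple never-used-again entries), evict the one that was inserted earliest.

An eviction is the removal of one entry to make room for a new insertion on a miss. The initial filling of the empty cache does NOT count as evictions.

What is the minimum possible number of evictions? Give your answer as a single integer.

Answer: 2

Derivation:
OPT (Belady) simulation (capacity=5):
  1. access 57: MISS. Cache: [57]
  2. access 86: MISS. Cache: [57 86]
  3. access 57: HIT. Next use of 57: step 5. Cache: [57 86]
  4. access 86: HIT. Next use of 86: step 7. Cache: [57 86]
  5. access 57: HIT. Next use of 57: step 6. Cache: [57 86]
  6. access 57: HIT. Next use of 57: step 8. Cache: [57 86]
  7. access 86: HIT. Next use of 86: step 14. Cache: [57 86]
  8. access 57: HIT. Next use of 57: step 18. Cache: [57 86]
  9. access 77: MISS. Cache: [57 86 77]
  10. access 59: MISS. Cache: [57 86 77 59]
  11. access 28: MISS. Cache: [57 86 77 59 28]
  12. access 90: MISS, evict 77 (next use: step 22). Cache: [57 86 59 28 90]
  13. access 28: HIT. Next use of 28: step 17. Cache: [57 86 59 28 90]
  14. access 86: HIT. Next use of 86: never. Cache: [57 86 59 28 90]
  15. access 59: HIT. Next use of 59: step 16. Cache: [57 86 59 28 90]
  16. access 59: HIT. Next use of 59: step 24. Cache: [57 86 59 28 90]
  17. access 28: HIT. Next use of 28: step 20. Cache: [57 86 59 28 90]
  18. access 57: HIT. Next use of 57: step 19. Cache: [57 86 59 28 90]
  19. access 57: HIT. Next use of 57: step 21. Cache: [57 86 59 28 90]
  20. access 28: HIT. Next use of 28: never. Cache: [57 86 59 28 90]
  21. access 57: HIT. Next use of 57: step 25. Cache: [57 86 59 28 90]
  22. access 77: MISS, evict 86 (next use: never). Cache: [57 59 28 90 77]
  23. access 77: HIT. Next use of 77: never. Cache: [57 59 28 90 77]
  24. access 59: HIT. Next use of 59: never. Cache: [57 59 28 90 77]
  25. access 57: HIT. Next use of 57: step 26. Cache: [57 59 28 90 77]
  26. access 57: HIT. Next use of 57: step 28. Cache: [57 59 28 90 77]
  27. access 90: HIT. Next use of 90: never. Cache: [57 59 28 90 77]
  28. access 57: HIT. Next use of 57: step 29. Cache: [57 59 28 90 77]
  29. access 57: HIT. Next use of 57: step 30. Cache: [57 59 28 90 77]
  30. access 57: HIT. Next use of 57: never. Cache: [57 59 28 90 77]
Total: 23 hits, 7 misses, 2 evictions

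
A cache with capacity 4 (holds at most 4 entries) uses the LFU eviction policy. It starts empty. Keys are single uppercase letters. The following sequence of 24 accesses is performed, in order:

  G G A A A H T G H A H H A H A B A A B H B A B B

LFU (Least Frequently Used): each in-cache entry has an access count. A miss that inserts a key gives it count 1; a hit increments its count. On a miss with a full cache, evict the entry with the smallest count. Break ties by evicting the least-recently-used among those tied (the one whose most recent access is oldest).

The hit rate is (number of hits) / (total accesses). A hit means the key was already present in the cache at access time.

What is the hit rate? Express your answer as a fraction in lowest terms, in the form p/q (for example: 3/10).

Answer: 19/24

Derivation:
LFU simulation (capacity=4):
  1. access G: MISS. Cache: [G(c=1)]
  2. access G: HIT, count now 2. Cache: [G(c=2)]
  3. access A: MISS. Cache: [A(c=1) G(c=2)]
  4. access A: HIT, count now 2. Cache: [G(c=2) A(c=2)]
  5. access A: HIT, count now 3. Cache: [G(c=2) A(c=3)]
  6. access H: MISS. Cache: [H(c=1) G(c=2) A(c=3)]
  7. access T: MISS. Cache: [H(c=1) T(c=1) G(c=2) A(c=3)]
  8. access G: HIT, count now 3. Cache: [H(c=1) T(c=1) A(c=3) G(c=3)]
  9. access H: HIT, count now 2. Cache: [T(c=1) H(c=2) A(c=3) G(c=3)]
  10. access A: HIT, count now 4. Cache: [T(c=1) H(c=2) G(c=3) A(c=4)]
  11. access H: HIT, count now 3. Cache: [T(c=1) G(c=3) H(c=3) A(c=4)]
  12. access H: HIT, count now 4. Cache: [T(c=1) G(c=3) A(c=4) H(c=4)]
  13. access A: HIT, count now 5. Cache: [T(c=1) G(c=3) H(c=4) A(c=5)]
  14. access H: HIT, count now 5. Cache: [T(c=1) G(c=3) A(c=5) H(c=5)]
  15. access A: HIT, count now 6. Cache: [T(c=1) G(c=3) H(c=5) A(c=6)]
  16. access B: MISS, evict T(c=1). Cache: [B(c=1) G(c=3) H(c=5) A(c=6)]
  17. access A: HIT, count now 7. Cache: [B(c=1) G(c=3) H(c=5) A(c=7)]
  18. access A: HIT, count now 8. Cache: [B(c=1) G(c=3) H(c=5) A(c=8)]
  19. access B: HIT, count now 2. Cache: [B(c=2) G(c=3) H(c=5) A(c=8)]
  20. access H: HIT, count now 6. Cache: [B(c=2) G(c=3) H(c=6) A(c=8)]
  21. access B: HIT, count now 3. Cache: [G(c=3) B(c=3) H(c=6) A(c=8)]
  22. access A: HIT, count now 9. Cache: [G(c=3) B(c=3) H(c=6) A(c=9)]
  23. access B: HIT, count now 4. Cache: [G(c=3) B(c=4) H(c=6) A(c=9)]
  24. access B: HIT, count now 5. Cache: [G(c=3) B(c=5) H(c=6) A(c=9)]
Total: 19 hits, 5 misses, 1 evictions

Hit rate = 19/24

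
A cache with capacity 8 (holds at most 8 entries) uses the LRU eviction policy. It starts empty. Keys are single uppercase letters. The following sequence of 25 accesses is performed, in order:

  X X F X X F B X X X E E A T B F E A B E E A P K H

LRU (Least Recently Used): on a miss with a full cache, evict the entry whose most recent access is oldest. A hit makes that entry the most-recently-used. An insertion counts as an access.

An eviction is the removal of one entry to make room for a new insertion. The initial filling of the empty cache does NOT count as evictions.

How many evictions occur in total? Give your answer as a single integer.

LRU simulation (capacity=8):
  1. access X: MISS. Cache (LRU->MRU): [X]
  2. access X: HIT. Cache (LRU->MRU): [X]
  3. access F: MISS. Cache (LRU->MRU): [X F]
  4. access X: HIT. Cache (LRU->MRU): [F X]
  5. access X: HIT. Cache (LRU->MRU): [F X]
  6. access F: HIT. Cache (LRU->MRU): [X F]
  7. access B: MISS. Cache (LRU->MRU): [X F B]
  8. access X: HIT. Cache (LRU->MRU): [F B X]
  9. access X: HIT. Cache (LRU->MRU): [F B X]
  10. access X: HIT. Cache (LRU->MRU): [F B X]
  11. access E: MISS. Cache (LRU->MRU): [F B X E]
  12. access E: HIT. Cache (LRU->MRU): [F B X E]
  13. access A: MISS. Cache (LRU->MRU): [F B X E A]
  14. access T: MISS. Cache (LRU->MRU): [F B X E A T]
  15. access B: HIT. Cache (LRU->MRU): [F X E A T B]
  16. access F: HIT. Cache (LRU->MRU): [X E A T B F]
  17. access E: HIT. Cache (LRU->MRU): [X A T B F E]
  18. access A: HIT. Cache (LRU->MRU): [X T B F E A]
  19. access B: HIT. Cache (LRU->MRU): [X T F E A B]
  20. access E: HIT. Cache (LRU->MRU): [X T F A B E]
  21. access E: HIT. Cache (LRU->MRU): [X T F A B E]
  22. access A: HIT. Cache (LRU->MRU): [X T F B E A]
  23. access P: MISS. Cache (LRU->MRU): [X T F B E A P]
  24. access K: MISS. Cache (LRU->MRU): [X T F B E A P K]
  25. access H: MISS, evict X. Cache (LRU->MRU): [T F B E A P K H]
Total: 16 hits, 9 misses, 1 evictions

Answer: 1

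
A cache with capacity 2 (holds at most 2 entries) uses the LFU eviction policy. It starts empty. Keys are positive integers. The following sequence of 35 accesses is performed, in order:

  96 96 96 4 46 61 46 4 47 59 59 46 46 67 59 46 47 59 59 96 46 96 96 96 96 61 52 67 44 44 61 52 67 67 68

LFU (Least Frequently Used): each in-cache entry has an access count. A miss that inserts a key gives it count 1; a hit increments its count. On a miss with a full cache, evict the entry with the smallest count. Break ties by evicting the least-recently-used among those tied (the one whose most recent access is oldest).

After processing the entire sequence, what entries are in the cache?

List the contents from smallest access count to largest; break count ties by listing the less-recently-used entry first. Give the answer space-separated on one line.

Answer: 68 96

Derivation:
LFU simulation (capacity=2):
  1. access 96: MISS. Cache: [96(c=1)]
  2. access 96: HIT, count now 2. Cache: [96(c=2)]
  3. access 96: HIT, count now 3. Cache: [96(c=3)]
  4. access 4: MISS. Cache: [4(c=1) 96(c=3)]
  5. access 46: MISS, evict 4(c=1). Cache: [46(c=1) 96(c=3)]
  6. access 61: MISS, evict 46(c=1). Cache: [61(c=1) 96(c=3)]
  7. access 46: MISS, evict 61(c=1). Cache: [46(c=1) 96(c=3)]
  8. access 4: MISS, evict 46(c=1). Cache: [4(c=1) 96(c=3)]
  9. access 47: MISS, evict 4(c=1). Cache: [47(c=1) 96(c=3)]
  10. access 59: MISS, evict 47(c=1). Cache: [59(c=1) 96(c=3)]
  11. access 59: HIT, count now 2. Cache: [59(c=2) 96(c=3)]
  12. access 46: MISS, evict 59(c=2). Cache: [46(c=1) 96(c=3)]
  13. access 46: HIT, count now 2. Cache: [46(c=2) 96(c=3)]
  14. access 67: MISS, evict 46(c=2). Cache: [67(c=1) 96(c=3)]
  15. access 59: MISS, evict 67(c=1). Cache: [59(c=1) 96(c=3)]
  16. access 46: MISS, evict 59(c=1). Cache: [46(c=1) 96(c=3)]
  17. access 47: MISS, evict 46(c=1). Cache: [47(c=1) 96(c=3)]
  18. access 59: MISS, evict 47(c=1). Cache: [59(c=1) 96(c=3)]
  19. access 59: HIT, count now 2. Cache: [59(c=2) 96(c=3)]
  20. access 96: HIT, count now 4. Cache: [59(c=2) 96(c=4)]
  21. access 46: MISS, evict 59(c=2). Cache: [46(c=1) 96(c=4)]
  22. access 96: HIT, count now 5. Cache: [46(c=1) 96(c=5)]
  23. access 96: HIT, count now 6. Cache: [46(c=1) 96(c=6)]
  24. access 96: HIT, count now 7. Cache: [46(c=1) 96(c=7)]
  25. access 96: HIT, count now 8. Cache: [46(c=1) 96(c=8)]
  26. access 61: MISS, evict 46(c=1). Cache: [61(c=1) 96(c=8)]
  27. access 52: MISS, evict 61(c=1). Cache: [52(c=1) 96(c=8)]
  28. access 67: MISS, evict 52(c=1). Cache: [67(c=1) 96(c=8)]
  29. access 44: MISS, evict 67(c=1). Cache: [44(c=1) 96(c=8)]
  30. access 44: HIT, count now 2. Cache: [44(c=2) 96(c=8)]
  31. access 61: MISS, evict 44(c=2). Cache: [61(c=1) 96(c=8)]
  32. access 52: MISS, evict 61(c=1). Cache: [52(c=1) 96(c=8)]
  33. access 67: MISS, evict 52(c=1). Cache: [67(c=1) 96(c=8)]
  34. access 67: HIT, count now 2. Cache: [67(c=2) 96(c=8)]
  35. access 68: MISS, evict 67(c=2). Cache: [68(c=1) 96(c=8)]
Total: 12 hits, 23 misses, 21 evictions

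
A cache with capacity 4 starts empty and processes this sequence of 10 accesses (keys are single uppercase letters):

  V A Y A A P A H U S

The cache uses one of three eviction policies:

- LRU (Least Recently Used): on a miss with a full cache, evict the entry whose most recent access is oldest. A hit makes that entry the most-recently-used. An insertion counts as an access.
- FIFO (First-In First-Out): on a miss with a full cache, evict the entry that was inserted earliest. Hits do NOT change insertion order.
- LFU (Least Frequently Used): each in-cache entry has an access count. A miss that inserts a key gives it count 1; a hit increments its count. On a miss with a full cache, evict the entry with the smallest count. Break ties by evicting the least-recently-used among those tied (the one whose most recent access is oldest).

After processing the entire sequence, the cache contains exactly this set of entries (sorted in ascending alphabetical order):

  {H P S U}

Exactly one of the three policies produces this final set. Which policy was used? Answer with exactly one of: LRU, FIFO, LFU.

Simulating under each policy and comparing final sets:
  LRU: final set = {A H S U} -> differs
  FIFO: final set = {H P S U} -> MATCHES target
  LFU: final set = {A H S U} -> differs
Only FIFO produces the target set.

Answer: FIFO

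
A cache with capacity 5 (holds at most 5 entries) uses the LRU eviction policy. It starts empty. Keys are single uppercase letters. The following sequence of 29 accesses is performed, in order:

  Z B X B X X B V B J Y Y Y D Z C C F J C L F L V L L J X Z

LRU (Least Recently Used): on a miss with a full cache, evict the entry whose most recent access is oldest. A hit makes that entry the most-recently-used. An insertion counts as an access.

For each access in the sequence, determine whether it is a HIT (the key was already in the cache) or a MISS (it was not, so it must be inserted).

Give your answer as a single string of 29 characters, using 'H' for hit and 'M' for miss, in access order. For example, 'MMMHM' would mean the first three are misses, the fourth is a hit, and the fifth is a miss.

LRU simulation (capacity=5):
  1. access Z: MISS. Cache (LRU->MRU): [Z]
  2. access B: MISS. Cache (LRU->MRU): [Z B]
  3. access X: MISS. Cache (LRU->MRU): [Z B X]
  4. access B: HIT. Cache (LRU->MRU): [Z X B]
  5. access X: HIT. Cache (LRU->MRU): [Z B X]
  6. access X: HIT. Cache (LRU->MRU): [Z B X]
  7. access B: HIT. Cache (LRU->MRU): [Z X B]
  8. access V: MISS. Cache (LRU->MRU): [Z X B V]
  9. access B: HIT. Cache (LRU->MRU): [Z X V B]
  10. access J: MISS. Cache (LRU->MRU): [Z X V B J]
  11. access Y: MISS, evict Z. Cache (LRU->MRU): [X V B J Y]
  12. access Y: HIT. Cache (LRU->MRU): [X V B J Y]
  13. access Y: HIT. Cache (LRU->MRU): [X V B J Y]
  14. access D: MISS, evict X. Cache (LRU->MRU): [V B J Y D]
  15. access Z: MISS, evict V. Cache (LRU->MRU): [B J Y D Z]
  16. access C: MISS, evict B. Cache (LRU->MRU): [J Y D Z C]
  17. access C: HIT. Cache (LRU->MRU): [J Y D Z C]
  18. access F: MISS, evict J. Cache (LRU->MRU): [Y D Z C F]
  19. access J: MISS, evict Y. Cache (LRU->MRU): [D Z C F J]
  20. access C: HIT. Cache (LRU->MRU): [D Z F J C]
  21. access L: MISS, evict D. Cache (LRU->MRU): [Z F J C L]
  22. access F: HIT. Cache (LRU->MRU): [Z J C L F]
  23. access L: HIT. Cache (LRU->MRU): [Z J C F L]
  24. access V: MISS, evict Z. Cache (LRU->MRU): [J C F L V]
  25. access L: HIT. Cache (LRU->MRU): [J C F V L]
  26. access L: HIT. Cache (LRU->MRU): [J C F V L]
  27. access J: HIT. Cache (LRU->MRU): [C F V L J]
  28. access X: MISS, evict C. Cache (LRU->MRU): [F V L J X]
  29. access Z: MISS, evict F. Cache (LRU->MRU): [V L J X Z]
Total: 14 hits, 15 misses, 10 evictions

Answer: MMMHHHHMHMMHHMMMHMMHMHHMHHHMM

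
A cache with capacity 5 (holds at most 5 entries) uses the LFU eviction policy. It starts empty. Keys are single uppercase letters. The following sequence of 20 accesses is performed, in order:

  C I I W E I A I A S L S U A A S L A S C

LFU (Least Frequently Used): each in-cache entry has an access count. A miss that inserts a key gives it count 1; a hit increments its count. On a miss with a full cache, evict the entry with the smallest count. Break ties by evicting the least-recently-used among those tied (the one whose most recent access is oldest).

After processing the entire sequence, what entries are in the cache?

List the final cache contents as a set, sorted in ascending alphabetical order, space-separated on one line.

LFU simulation (capacity=5):
  1. access C: MISS. Cache: [C(c=1)]
  2. access I: MISS. Cache: [C(c=1) I(c=1)]
  3. access I: HIT, count now 2. Cache: [C(c=1) I(c=2)]
  4. access W: MISS. Cache: [C(c=1) W(c=1) I(c=2)]
  5. access E: MISS. Cache: [C(c=1) W(c=1) E(c=1) I(c=2)]
  6. access I: HIT, count now 3. Cache: [C(c=1) W(c=1) E(c=1) I(c=3)]
  7. access A: MISS. Cache: [C(c=1) W(c=1) E(c=1) A(c=1) I(c=3)]
  8. access I: HIT, count now 4. Cache: [C(c=1) W(c=1) E(c=1) A(c=1) I(c=4)]
  9. access A: HIT, count now 2. Cache: [C(c=1) W(c=1) E(c=1) A(c=2) I(c=4)]
  10. access S: MISS, evict C(c=1). Cache: [W(c=1) E(c=1) S(c=1) A(c=2) I(c=4)]
  11. access L: MISS, evict W(c=1). Cache: [E(c=1) S(c=1) L(c=1) A(c=2) I(c=4)]
  12. access S: HIT, count now 2. Cache: [E(c=1) L(c=1) A(c=2) S(c=2) I(c=4)]
  13. access U: MISS, evict E(c=1). Cache: [L(c=1) U(c=1) A(c=2) S(c=2) I(c=4)]
  14. access A: HIT, count now 3. Cache: [L(c=1) U(c=1) S(c=2) A(c=3) I(c=4)]
  15. access A: HIT, count now 4. Cache: [L(c=1) U(c=1) S(c=2) I(c=4) A(c=4)]
  16. access S: HIT, count now 3. Cache: [L(c=1) U(c=1) S(c=3) I(c=4) A(c=4)]
  17. access L: HIT, count now 2. Cache: [U(c=1) L(c=2) S(c=3) I(c=4) A(c=4)]
  18. access A: HIT, count now 5. Cache: [U(c=1) L(c=2) S(c=3) I(c=4) A(c=5)]
  19. access S: HIT, count now 4. Cache: [U(c=1) L(c=2) I(c=4) S(c=4) A(c=5)]
  20. access C: MISS, evict U(c=1). Cache: [C(c=1) L(c=2) I(c=4) S(c=4) A(c=5)]
Total: 11 hits, 9 misses, 4 evictions

Answer: A C I L S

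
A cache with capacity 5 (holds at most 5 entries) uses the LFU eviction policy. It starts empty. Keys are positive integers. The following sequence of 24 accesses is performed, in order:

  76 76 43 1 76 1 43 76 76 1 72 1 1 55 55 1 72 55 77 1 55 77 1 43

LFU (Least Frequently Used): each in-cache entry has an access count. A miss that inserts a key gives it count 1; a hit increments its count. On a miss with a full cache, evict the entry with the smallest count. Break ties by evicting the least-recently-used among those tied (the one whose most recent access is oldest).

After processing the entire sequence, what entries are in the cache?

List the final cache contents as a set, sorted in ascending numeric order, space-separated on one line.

Answer: 1 43 55 76 77

Derivation:
LFU simulation (capacity=5):
  1. access 76: MISS. Cache: [76(c=1)]
  2. access 76: HIT, count now 2. Cache: [76(c=2)]
  3. access 43: MISS. Cache: [43(c=1) 76(c=2)]
  4. access 1: MISS. Cache: [43(c=1) 1(c=1) 76(c=2)]
  5. access 76: HIT, count now 3. Cache: [43(c=1) 1(c=1) 76(c=3)]
  6. access 1: HIT, count now 2. Cache: [43(c=1) 1(c=2) 76(c=3)]
  7. access 43: HIT, count now 2. Cache: [1(c=2) 43(c=2) 76(c=3)]
  8. access 76: HIT, count now 4. Cache: [1(c=2) 43(c=2) 76(c=4)]
  9. access 76: HIT, count now 5. Cache: [1(c=2) 43(c=2) 76(c=5)]
  10. access 1: HIT, count now 3. Cache: [43(c=2) 1(c=3) 76(c=5)]
  11. access 72: MISS. Cache: [72(c=1) 43(c=2) 1(c=3) 76(c=5)]
  12. access 1: HIT, count now 4. Cache: [72(c=1) 43(c=2) 1(c=4) 76(c=5)]
  13. access 1: HIT, count now 5. Cache: [72(c=1) 43(c=2) 76(c=5) 1(c=5)]
  14. access 55: MISS. Cache: [72(c=1) 55(c=1) 43(c=2) 76(c=5) 1(c=5)]
  15. access 55: HIT, count now 2. Cache: [72(c=1) 43(c=2) 55(c=2) 76(c=5) 1(c=5)]
  16. access 1: HIT, count now 6. Cache: [72(c=1) 43(c=2) 55(c=2) 76(c=5) 1(c=6)]
  17. access 72: HIT, count now 2. Cache: [43(c=2) 55(c=2) 72(c=2) 76(c=5) 1(c=6)]
  18. access 55: HIT, count now 3. Cache: [43(c=2) 72(c=2) 55(c=3) 76(c=5) 1(c=6)]
  19. access 77: MISS, evict 43(c=2). Cache: [77(c=1) 72(c=2) 55(c=3) 76(c=5) 1(c=6)]
  20. access 1: HIT, count now 7. Cache: [77(c=1) 72(c=2) 55(c=3) 76(c=5) 1(c=7)]
  21. access 55: HIT, count now 4. Cache: [77(c=1) 72(c=2) 55(c=4) 76(c=5) 1(c=7)]
  22. access 77: HIT, count now 2. Cache: [72(c=2) 77(c=2) 55(c=4) 76(c=5) 1(c=7)]
  23. access 1: HIT, count now 8. Cache: [72(c=2) 77(c=2) 55(c=4) 76(c=5) 1(c=8)]
  24. access 43: MISS, evict 72(c=2). Cache: [43(c=1) 77(c=2) 55(c=4) 76(c=5) 1(c=8)]
Total: 17 hits, 7 misses, 2 evictions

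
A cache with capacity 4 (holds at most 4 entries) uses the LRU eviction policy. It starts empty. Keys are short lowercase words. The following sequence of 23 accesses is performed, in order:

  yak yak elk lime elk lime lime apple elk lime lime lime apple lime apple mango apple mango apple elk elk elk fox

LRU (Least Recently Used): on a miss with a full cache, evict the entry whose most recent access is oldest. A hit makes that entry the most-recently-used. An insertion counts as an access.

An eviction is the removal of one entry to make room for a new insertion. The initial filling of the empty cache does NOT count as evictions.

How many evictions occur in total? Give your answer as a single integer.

Answer: 2

Derivation:
LRU simulation (capacity=4):
  1. access yak: MISS. Cache (LRU->MRU): [yak]
  2. access yak: HIT. Cache (LRU->MRU): [yak]
  3. access elk: MISS. Cache (LRU->MRU): [yak elk]
  4. access lime: MISS. Cache (LRU->MRU): [yak elk lime]
  5. access elk: HIT. Cache (LRU->MRU): [yak lime elk]
  6. access lime: HIT. Cache (LRU->MRU): [yak elk lime]
  7. access lime: HIT. Cache (LRU->MRU): [yak elk lime]
  8. access apple: MISS. Cache (LRU->MRU): [yak elk lime apple]
  9. access elk: HIT. Cache (LRU->MRU): [yak lime apple elk]
  10. access lime: HIT. Cache (LRU->MRU): [yak apple elk lime]
  11. access lime: HIT. Cache (LRU->MRU): [yak apple elk lime]
  12. access lime: HIT. Cache (LRU->MRU): [yak apple elk lime]
  13. access apple: HIT. Cache (LRU->MRU): [yak elk lime apple]
  14. access lime: HIT. Cache (LRU->MRU): [yak elk apple lime]
  15. access apple: HIT. Cache (LRU->MRU): [yak elk lime apple]
  16. access mango: MISS, evict yak. Cache (LRU->MRU): [elk lime apple mango]
  17. access apple: HIT. Cache (LRU->MRU): [elk lime mango apple]
  18. access mango: HIT. Cache (LRU->MRU): [elk lime apple mango]
  19. access apple: HIT. Cache (LRU->MRU): [elk lime mango apple]
  20. access elk: HIT. Cache (LRU->MRU): [lime mango apple elk]
  21. access elk: HIT. Cache (LRU->MRU): [lime mango apple elk]
  22. access elk: HIT. Cache (LRU->MRU): [lime mango apple elk]
  23. access fox: MISS, evict lime. Cache (LRU->MRU): [mango apple elk fox]
Total: 17 hits, 6 misses, 2 evictions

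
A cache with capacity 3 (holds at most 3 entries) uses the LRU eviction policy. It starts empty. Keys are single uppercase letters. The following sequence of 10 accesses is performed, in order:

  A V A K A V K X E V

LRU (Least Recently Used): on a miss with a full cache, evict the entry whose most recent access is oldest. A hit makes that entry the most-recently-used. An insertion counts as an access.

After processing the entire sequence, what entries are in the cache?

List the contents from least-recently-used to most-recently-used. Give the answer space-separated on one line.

Answer: X E V

Derivation:
LRU simulation (capacity=3):
  1. access A: MISS. Cache (LRU->MRU): [A]
  2. access V: MISS. Cache (LRU->MRU): [A V]
  3. access A: HIT. Cache (LRU->MRU): [V A]
  4. access K: MISS. Cache (LRU->MRU): [V A K]
  5. access A: HIT. Cache (LRU->MRU): [V K A]
  6. access V: HIT. Cache (LRU->MRU): [K A V]
  7. access K: HIT. Cache (LRU->MRU): [A V K]
  8. access X: MISS, evict A. Cache (LRU->MRU): [V K X]
  9. access E: MISS, evict V. Cache (LRU->MRU): [K X E]
  10. access V: MISS, evict K. Cache (LRU->MRU): [X E V]
Total: 4 hits, 6 misses, 3 evictions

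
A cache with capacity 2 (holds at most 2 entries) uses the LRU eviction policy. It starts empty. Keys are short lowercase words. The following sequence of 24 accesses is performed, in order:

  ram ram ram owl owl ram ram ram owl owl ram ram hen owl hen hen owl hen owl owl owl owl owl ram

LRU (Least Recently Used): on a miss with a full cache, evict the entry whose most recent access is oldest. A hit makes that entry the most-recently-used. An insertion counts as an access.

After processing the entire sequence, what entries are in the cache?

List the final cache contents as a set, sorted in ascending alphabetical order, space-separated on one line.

LRU simulation (capacity=2):
  1. access ram: MISS. Cache (LRU->MRU): [ram]
  2. access ram: HIT. Cache (LRU->MRU): [ram]
  3. access ram: HIT. Cache (LRU->MRU): [ram]
  4. access owl: MISS. Cache (LRU->MRU): [ram owl]
  5. access owl: HIT. Cache (LRU->MRU): [ram owl]
  6. access ram: HIT. Cache (LRU->MRU): [owl ram]
  7. access ram: HIT. Cache (LRU->MRU): [owl ram]
  8. access ram: HIT. Cache (LRU->MRU): [owl ram]
  9. access owl: HIT. Cache (LRU->MRU): [ram owl]
  10. access owl: HIT. Cache (LRU->MRU): [ram owl]
  11. access ram: HIT. Cache (LRU->MRU): [owl ram]
  12. access ram: HIT. Cache (LRU->MRU): [owl ram]
  13. access hen: MISS, evict owl. Cache (LRU->MRU): [ram hen]
  14. access owl: MISS, evict ram. Cache (LRU->MRU): [hen owl]
  15. access hen: HIT. Cache (LRU->MRU): [owl hen]
  16. access hen: HIT. Cache (LRU->MRU): [owl hen]
  17. access owl: HIT. Cache (LRU->MRU): [hen owl]
  18. access hen: HIT. Cache (LRU->MRU): [owl hen]
  19. access owl: HIT. Cache (LRU->MRU): [hen owl]
  20. access owl: HIT. Cache (LRU->MRU): [hen owl]
  21. access owl: HIT. Cache (LRU->MRU): [hen owl]
  22. access owl: HIT. Cache (LRU->MRU): [hen owl]
  23. access owl: HIT. Cache (LRU->MRU): [hen owl]
  24. access ram: MISS, evict hen. Cache (LRU->MRU): [owl ram]
Total: 19 hits, 5 misses, 3 evictions

Answer: owl ram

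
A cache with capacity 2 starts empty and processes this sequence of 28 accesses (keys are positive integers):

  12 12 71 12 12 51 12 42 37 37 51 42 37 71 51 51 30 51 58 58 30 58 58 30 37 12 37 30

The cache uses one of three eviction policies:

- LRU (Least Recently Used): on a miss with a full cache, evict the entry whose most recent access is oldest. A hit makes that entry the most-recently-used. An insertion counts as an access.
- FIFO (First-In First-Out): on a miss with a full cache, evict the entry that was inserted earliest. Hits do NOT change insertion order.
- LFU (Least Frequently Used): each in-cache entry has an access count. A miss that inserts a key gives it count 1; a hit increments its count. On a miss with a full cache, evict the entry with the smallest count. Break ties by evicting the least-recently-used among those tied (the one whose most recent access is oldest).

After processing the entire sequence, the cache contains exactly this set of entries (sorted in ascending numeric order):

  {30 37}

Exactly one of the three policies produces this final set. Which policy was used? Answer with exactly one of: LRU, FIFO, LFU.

Simulating under each policy and comparing final sets:
  LRU: final set = {30 37} -> MATCHES target
  FIFO: final set = {12 30} -> differs
  LFU: final set = {12 30} -> differs
Only LRU produces the target set.

Answer: LRU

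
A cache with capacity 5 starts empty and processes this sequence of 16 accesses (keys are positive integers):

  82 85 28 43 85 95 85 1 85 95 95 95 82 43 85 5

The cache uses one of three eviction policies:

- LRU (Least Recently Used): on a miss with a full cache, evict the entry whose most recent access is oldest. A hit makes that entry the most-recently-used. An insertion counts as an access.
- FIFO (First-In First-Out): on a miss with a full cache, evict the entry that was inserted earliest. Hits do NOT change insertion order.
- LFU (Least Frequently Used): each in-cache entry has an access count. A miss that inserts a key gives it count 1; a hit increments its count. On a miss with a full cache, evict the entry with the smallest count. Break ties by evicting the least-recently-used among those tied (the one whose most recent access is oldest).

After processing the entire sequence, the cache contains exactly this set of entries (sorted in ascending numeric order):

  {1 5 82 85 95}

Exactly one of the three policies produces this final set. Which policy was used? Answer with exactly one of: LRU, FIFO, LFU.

Answer: FIFO

Derivation:
Simulating under each policy and comparing final sets:
  LRU: final set = {5 43 82 85 95} -> differs
  FIFO: final set = {1 5 82 85 95} -> MATCHES target
  LFU: final set = {5 43 82 85 95} -> differs
Only FIFO produces the target set.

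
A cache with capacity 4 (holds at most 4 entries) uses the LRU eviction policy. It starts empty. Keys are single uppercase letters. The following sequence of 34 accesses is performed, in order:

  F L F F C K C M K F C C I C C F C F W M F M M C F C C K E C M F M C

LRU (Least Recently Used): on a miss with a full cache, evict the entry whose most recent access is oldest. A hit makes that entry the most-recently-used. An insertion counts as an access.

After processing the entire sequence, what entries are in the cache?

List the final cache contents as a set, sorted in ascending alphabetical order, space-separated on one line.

Answer: C E F M

Derivation:
LRU simulation (capacity=4):
  1. access F: MISS. Cache (LRU->MRU): [F]
  2. access L: MISS. Cache (LRU->MRU): [F L]
  3. access F: HIT. Cache (LRU->MRU): [L F]
  4. access F: HIT. Cache (LRU->MRU): [L F]
  5. access C: MISS. Cache (LRU->MRU): [L F C]
  6. access K: MISS. Cache (LRU->MRU): [L F C K]
  7. access C: HIT. Cache (LRU->MRU): [L F K C]
  8. access M: MISS, evict L. Cache (LRU->MRU): [F K C M]
  9. access K: HIT. Cache (LRU->MRU): [F C M K]
  10. access F: HIT. Cache (LRU->MRU): [C M K F]
  11. access C: HIT. Cache (LRU->MRU): [M K F C]
  12. access C: HIT. Cache (LRU->MRU): [M K F C]
  13. access I: MISS, evict M. Cache (LRU->MRU): [K F C I]
  14. access C: HIT. Cache (LRU->MRU): [K F I C]
  15. access C: HIT. Cache (LRU->MRU): [K F I C]
  16. access F: HIT. Cache (LRU->MRU): [K I C F]
  17. access C: HIT. Cache (LRU->MRU): [K I F C]
  18. access F: HIT. Cache (LRU->MRU): [K I C F]
  19. access W: MISS, evict K. Cache (LRU->MRU): [I C F W]
  20. access M: MISS, evict I. Cache (LRU->MRU): [C F W M]
  21. access F: HIT. Cache (LRU->MRU): [C W M F]
  22. access M: HIT. Cache (LRU->MRU): [C W F M]
  23. access M: HIT. Cache (LRU->MRU): [C W F M]
  24. access C: HIT. Cache (LRU->MRU): [W F M C]
  25. access F: HIT. Cache (LRU->MRU): [W M C F]
  26. access C: HIT. Cache (LRU->MRU): [W M F C]
  27. access C: HIT. Cache (LRU->MRU): [W M F C]
  28. access K: MISS, evict W. Cache (LRU->MRU): [M F C K]
  29. access E: MISS, evict M. Cache (LRU->MRU): [F C K E]
  30. access C: HIT. Cache (LRU->MRU): [F K E C]
  31. access M: MISS, evict F. Cache (LRU->MRU): [K E C M]
  32. access F: MISS, evict K. Cache (LRU->MRU): [E C M F]
  33. access M: HIT. Cache (LRU->MRU): [E C F M]
  34. access C: HIT. Cache (LRU->MRU): [E F M C]
Total: 22 hits, 12 misses, 8 evictions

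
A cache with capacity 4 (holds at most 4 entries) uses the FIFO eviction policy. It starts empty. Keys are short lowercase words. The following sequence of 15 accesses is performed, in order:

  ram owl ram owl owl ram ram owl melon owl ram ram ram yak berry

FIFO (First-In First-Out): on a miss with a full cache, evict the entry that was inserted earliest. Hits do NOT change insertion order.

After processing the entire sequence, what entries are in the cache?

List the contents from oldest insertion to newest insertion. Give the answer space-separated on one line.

FIFO simulation (capacity=4):
  1. access ram: MISS. Cache (old->new): [ram]
  2. access owl: MISS. Cache (old->new): [ram owl]
  3. access ram: HIT. Cache (old->new): [ram owl]
  4. access owl: HIT. Cache (old->new): [ram owl]
  5. access owl: HIT. Cache (old->new): [ram owl]
  6. access ram: HIT. Cache (old->new): [ram owl]
  7. access ram: HIT. Cache (old->new): [ram owl]
  8. access owl: HIT. Cache (old->new): [ram owl]
  9. access melon: MISS. Cache (old->new): [ram owl melon]
  10. access owl: HIT. Cache (old->new): [ram owl melon]
  11. access ram: HIT. Cache (old->new): [ram owl melon]
  12. access ram: HIT. Cache (old->new): [ram owl melon]
  13. access ram: HIT. Cache (old->new): [ram owl melon]
  14. access yak: MISS. Cache (old->new): [ram owl melon yak]
  15. access berry: MISS, evict ram. Cache (old->new): [owl melon yak berry]
Total: 10 hits, 5 misses, 1 evictions

Answer: owl melon yak berry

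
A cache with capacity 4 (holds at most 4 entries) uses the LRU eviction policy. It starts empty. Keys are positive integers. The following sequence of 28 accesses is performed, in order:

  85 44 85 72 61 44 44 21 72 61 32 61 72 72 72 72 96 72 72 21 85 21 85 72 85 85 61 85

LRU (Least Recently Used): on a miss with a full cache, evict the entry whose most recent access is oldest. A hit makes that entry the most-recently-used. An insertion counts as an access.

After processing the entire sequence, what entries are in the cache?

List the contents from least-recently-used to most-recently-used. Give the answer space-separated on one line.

Answer: 21 72 61 85

Derivation:
LRU simulation (capacity=4):
  1. access 85: MISS. Cache (LRU->MRU): [85]
  2. access 44: MISS. Cache (LRU->MRU): [85 44]
  3. access 85: HIT. Cache (LRU->MRU): [44 85]
  4. access 72: MISS. Cache (LRU->MRU): [44 85 72]
  5. access 61: MISS. Cache (LRU->MRU): [44 85 72 61]
  6. access 44: HIT. Cache (LRU->MRU): [85 72 61 44]
  7. access 44: HIT. Cache (LRU->MRU): [85 72 61 44]
  8. access 21: MISS, evict 85. Cache (LRU->MRU): [72 61 44 21]
  9. access 72: HIT. Cache (LRU->MRU): [61 44 21 72]
  10. access 61: HIT. Cache (LRU->MRU): [44 21 72 61]
  11. access 32: MISS, evict 44. Cache (LRU->MRU): [21 72 61 32]
  12. access 61: HIT. Cache (LRU->MRU): [21 72 32 61]
  13. access 72: HIT. Cache (LRU->MRU): [21 32 61 72]
  14. access 72: HIT. Cache (LRU->MRU): [21 32 61 72]
  15. access 72: HIT. Cache (LRU->MRU): [21 32 61 72]
  16. access 72: HIT. Cache (LRU->MRU): [21 32 61 72]
  17. access 96: MISS, evict 21. Cache (LRU->MRU): [32 61 72 96]
  18. access 72: HIT. Cache (LRU->MRU): [32 61 96 72]
  19. access 72: HIT. Cache (LRU->MRU): [32 61 96 72]
  20. access 21: MISS, evict 32. Cache (LRU->MRU): [61 96 72 21]
  21. access 85: MISS, evict 61. Cache (LRU->MRU): [96 72 21 85]
  22. access 21: HIT. Cache (LRU->MRU): [96 72 85 21]
  23. access 85: HIT. Cache (LRU->MRU): [96 72 21 85]
  24. access 72: HIT. Cache (LRU->MRU): [96 21 85 72]
  25. access 85: HIT. Cache (LRU->MRU): [96 21 72 85]
  26. access 85: HIT. Cache (LRU->MRU): [96 21 72 85]
  27. access 61: MISS, evict 96. Cache (LRU->MRU): [21 72 85 61]
  28. access 85: HIT. Cache (LRU->MRU): [21 72 61 85]
Total: 18 hits, 10 misses, 6 evictions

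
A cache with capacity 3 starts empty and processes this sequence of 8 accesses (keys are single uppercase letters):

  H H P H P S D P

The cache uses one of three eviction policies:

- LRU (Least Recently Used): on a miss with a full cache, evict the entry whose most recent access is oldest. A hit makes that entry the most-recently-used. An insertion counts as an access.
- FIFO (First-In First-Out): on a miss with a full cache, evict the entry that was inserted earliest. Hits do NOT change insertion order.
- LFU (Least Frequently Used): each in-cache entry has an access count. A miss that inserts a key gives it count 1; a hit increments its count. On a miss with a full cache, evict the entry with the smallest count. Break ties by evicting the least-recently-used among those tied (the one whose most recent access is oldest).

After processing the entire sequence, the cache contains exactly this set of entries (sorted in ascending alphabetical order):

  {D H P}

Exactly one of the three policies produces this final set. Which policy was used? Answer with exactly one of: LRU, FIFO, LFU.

Simulating under each policy and comparing final sets:
  LRU: final set = {D P S} -> differs
  FIFO: final set = {D P S} -> differs
  LFU: final set = {D H P} -> MATCHES target
Only LFU produces the target set.

Answer: LFU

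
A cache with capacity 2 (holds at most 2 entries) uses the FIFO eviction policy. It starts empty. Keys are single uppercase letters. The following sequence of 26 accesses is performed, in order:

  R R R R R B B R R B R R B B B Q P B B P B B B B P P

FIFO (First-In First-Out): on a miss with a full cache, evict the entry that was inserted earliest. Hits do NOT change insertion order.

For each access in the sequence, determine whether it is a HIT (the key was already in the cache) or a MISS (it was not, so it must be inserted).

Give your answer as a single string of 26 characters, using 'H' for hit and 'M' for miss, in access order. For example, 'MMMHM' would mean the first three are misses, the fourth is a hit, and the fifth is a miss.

Answer: MHHHHMHHHHHHHHHMMMHHHHHHHH

Derivation:
FIFO simulation (capacity=2):
  1. access R: MISS. Cache (old->new): [R]
  2. access R: HIT. Cache (old->new): [R]
  3. access R: HIT. Cache (old->new): [R]
  4. access R: HIT. Cache (old->new): [R]
  5. access R: HIT. Cache (old->new): [R]
  6. access B: MISS. Cache (old->new): [R B]
  7. access B: HIT. Cache (old->new): [R B]
  8. access R: HIT. Cache (old->new): [R B]
  9. access R: HIT. Cache (old->new): [R B]
  10. access B: HIT. Cache (old->new): [R B]
  11. access R: HIT. Cache (old->new): [R B]
  12. access R: HIT. Cache (old->new): [R B]
  13. access B: HIT. Cache (old->new): [R B]
  14. access B: HIT. Cache (old->new): [R B]
  15. access B: HIT. Cache (old->new): [R B]
  16. access Q: MISS, evict R. Cache (old->new): [B Q]
  17. access P: MISS, evict B. Cache (old->new): [Q P]
  18. access B: MISS, evict Q. Cache (old->new): [P B]
  19. access B: HIT. Cache (old->new): [P B]
  20. access P: HIT. Cache (old->new): [P B]
  21. access B: HIT. Cache (old->new): [P B]
  22. access B: HIT. Cache (old->new): [P B]
  23. access B: HIT. Cache (old->new): [P B]
  24. access B: HIT. Cache (old->new): [P B]
  25. access P: HIT. Cache (old->new): [P B]
  26. access P: HIT. Cache (old->new): [P B]
Total: 21 hits, 5 misses, 3 evictions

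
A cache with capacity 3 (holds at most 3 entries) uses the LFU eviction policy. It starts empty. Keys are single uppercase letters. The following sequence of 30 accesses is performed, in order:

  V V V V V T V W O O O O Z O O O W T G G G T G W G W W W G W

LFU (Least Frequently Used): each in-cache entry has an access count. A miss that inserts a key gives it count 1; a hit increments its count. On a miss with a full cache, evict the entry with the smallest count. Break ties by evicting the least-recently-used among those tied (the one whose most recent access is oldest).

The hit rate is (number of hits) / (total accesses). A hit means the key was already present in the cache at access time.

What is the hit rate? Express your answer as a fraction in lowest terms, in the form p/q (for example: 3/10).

Answer: 1/2

Derivation:
LFU simulation (capacity=3):
  1. access V: MISS. Cache: [V(c=1)]
  2. access V: HIT, count now 2. Cache: [V(c=2)]
  3. access V: HIT, count now 3. Cache: [V(c=3)]
  4. access V: HIT, count now 4. Cache: [V(c=4)]
  5. access V: HIT, count now 5. Cache: [V(c=5)]
  6. access T: MISS. Cache: [T(c=1) V(c=5)]
  7. access V: HIT, count now 6. Cache: [T(c=1) V(c=6)]
  8. access W: MISS. Cache: [T(c=1) W(c=1) V(c=6)]
  9. access O: MISS, evict T(c=1). Cache: [W(c=1) O(c=1) V(c=6)]
  10. access O: HIT, count now 2. Cache: [W(c=1) O(c=2) V(c=6)]
  11. access O: HIT, count now 3. Cache: [W(c=1) O(c=3) V(c=6)]
  12. access O: HIT, count now 4. Cache: [W(c=1) O(c=4) V(c=6)]
  13. access Z: MISS, evict W(c=1). Cache: [Z(c=1) O(c=4) V(c=6)]
  14. access O: HIT, count now 5. Cache: [Z(c=1) O(c=5) V(c=6)]
  15. access O: HIT, count now 6. Cache: [Z(c=1) V(c=6) O(c=6)]
  16. access O: HIT, count now 7. Cache: [Z(c=1) V(c=6) O(c=7)]
  17. access W: MISS, evict Z(c=1). Cache: [W(c=1) V(c=6) O(c=7)]
  18. access T: MISS, evict W(c=1). Cache: [T(c=1) V(c=6) O(c=7)]
  19. access G: MISS, evict T(c=1). Cache: [G(c=1) V(c=6) O(c=7)]
  20. access G: HIT, count now 2. Cache: [G(c=2) V(c=6) O(c=7)]
  21. access G: HIT, count now 3. Cache: [G(c=3) V(c=6) O(c=7)]
  22. access T: MISS, evict G(c=3). Cache: [T(c=1) V(c=6) O(c=7)]
  23. access G: MISS, evict T(c=1). Cache: [G(c=1) V(c=6) O(c=7)]
  24. access W: MISS, evict G(c=1). Cache: [W(c=1) V(c=6) O(c=7)]
  25. access G: MISS, evict W(c=1). Cache: [G(c=1) V(c=6) O(c=7)]
  26. access W: MISS, evict G(c=1). Cache: [W(c=1) V(c=6) O(c=7)]
  27. access W: HIT, count now 2. Cache: [W(c=2) V(c=6) O(c=7)]
  28. access W: HIT, count now 3. Cache: [W(c=3) V(c=6) O(c=7)]
  29. access G: MISS, evict W(c=3). Cache: [G(c=1) V(c=6) O(c=7)]
  30. access W: MISS, evict G(c=1). Cache: [W(c=1) V(c=6) O(c=7)]
Total: 15 hits, 15 misses, 12 evictions

Hit rate = 15/30 = 1/2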